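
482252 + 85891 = 568143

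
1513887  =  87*17401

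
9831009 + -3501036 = 6329973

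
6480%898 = 194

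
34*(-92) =-3128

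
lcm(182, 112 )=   1456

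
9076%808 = 188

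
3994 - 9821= - 5827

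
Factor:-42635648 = -2^7*11^1*107^1 *283^1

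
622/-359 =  - 2 + 96/359=- 1.73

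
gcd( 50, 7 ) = 1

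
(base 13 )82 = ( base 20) 56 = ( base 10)106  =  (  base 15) 71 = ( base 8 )152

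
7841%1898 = 249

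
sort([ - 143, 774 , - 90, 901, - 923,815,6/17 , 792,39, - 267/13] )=[  -  923, - 143, - 90, - 267/13,6/17,39, 774, 792, 815 , 901] 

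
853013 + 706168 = 1559181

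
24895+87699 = 112594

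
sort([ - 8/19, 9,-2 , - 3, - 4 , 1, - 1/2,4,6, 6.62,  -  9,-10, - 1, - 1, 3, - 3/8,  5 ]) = [-10 ,-9, - 4, - 3, - 2, - 1 ,  -  1, - 1/2, - 8/19,-3/8, 1,3, 4, 5,6, 6.62, 9]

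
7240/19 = 381+1/19=381.05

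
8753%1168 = 577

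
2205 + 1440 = 3645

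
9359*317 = 2966803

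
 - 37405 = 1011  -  38416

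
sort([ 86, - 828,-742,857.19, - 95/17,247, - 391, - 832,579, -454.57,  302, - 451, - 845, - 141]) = [ - 845, - 832 ,  -  828, - 742, - 454.57, - 451, - 391, - 141, - 95/17, 86, 247,302,  579,857.19] 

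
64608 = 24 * 2692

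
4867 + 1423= 6290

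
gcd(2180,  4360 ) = 2180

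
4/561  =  4/561 = 0.01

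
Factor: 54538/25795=2^1*5^(-1)*7^( - 1 )*37^1  =  74/35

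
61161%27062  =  7037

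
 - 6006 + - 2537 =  - 8543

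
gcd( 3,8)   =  1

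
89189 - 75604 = 13585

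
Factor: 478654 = 2^1*11^1*21757^1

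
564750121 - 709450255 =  - 144700134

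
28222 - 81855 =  - 53633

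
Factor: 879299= 879299^1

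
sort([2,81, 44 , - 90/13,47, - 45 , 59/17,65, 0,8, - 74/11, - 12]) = [ - 45, - 12, - 90/13, - 74/11,0,2,59/17,  8, 44,47, 65,81] 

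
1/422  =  1/422 =0.00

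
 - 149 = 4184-4333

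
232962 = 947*246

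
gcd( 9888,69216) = 9888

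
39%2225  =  39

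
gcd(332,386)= 2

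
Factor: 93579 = 3^1*31193^1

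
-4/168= - 1/42 = - 0.02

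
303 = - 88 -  - 391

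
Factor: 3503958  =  2^1*3^1*23^1*25391^1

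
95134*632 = 60124688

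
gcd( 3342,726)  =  6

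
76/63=76/63 =1.21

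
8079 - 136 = 7943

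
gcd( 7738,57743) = 73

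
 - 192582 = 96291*( - 2)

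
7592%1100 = 992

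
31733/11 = 31733/11  =  2884.82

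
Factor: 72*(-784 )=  - 56448=- 2^7*3^2*7^2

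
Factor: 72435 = 3^1*5^1*11^1*439^1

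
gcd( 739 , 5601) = 1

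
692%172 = 4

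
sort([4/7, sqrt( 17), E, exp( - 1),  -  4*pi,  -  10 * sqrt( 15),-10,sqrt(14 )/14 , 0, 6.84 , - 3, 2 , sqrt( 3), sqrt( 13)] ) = [-10*sqrt(15 ),-4*pi, - 10,-3,0, sqrt( 14)/14,exp(-1),4/7 , sqrt( 3 ),2, E,  sqrt(13 ), sqrt( 17),6.84] 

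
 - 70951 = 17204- 88155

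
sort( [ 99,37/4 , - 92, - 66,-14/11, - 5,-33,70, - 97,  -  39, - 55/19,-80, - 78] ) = [ - 97,  -  92, - 80, - 78  ,-66,-39,-33,  -  5,-55/19 , - 14/11,37/4, 70  ,  99]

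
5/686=5/686 = 0.01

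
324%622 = 324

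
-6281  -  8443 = -14724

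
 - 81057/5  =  -16212 + 3/5 = -16211.40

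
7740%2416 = 492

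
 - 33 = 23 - 56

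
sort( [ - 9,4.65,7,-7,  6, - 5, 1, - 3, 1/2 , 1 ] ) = [-9, - 7, - 5, - 3, 1/2,1,  1,  4.65, 6,7]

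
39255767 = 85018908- 45763141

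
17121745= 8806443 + 8315302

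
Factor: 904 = 2^3*113^1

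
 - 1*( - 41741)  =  41741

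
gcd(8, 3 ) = 1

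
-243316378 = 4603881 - 247920259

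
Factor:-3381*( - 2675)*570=5155179750   =  2^1* 3^2*5^3*7^2*  19^1*23^1*107^1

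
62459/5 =12491 + 4/5 = 12491.80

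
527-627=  - 100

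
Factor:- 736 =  - 2^5 * 23^1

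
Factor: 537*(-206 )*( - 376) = 41593872=2^4*3^1*47^1* 103^1*179^1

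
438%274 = 164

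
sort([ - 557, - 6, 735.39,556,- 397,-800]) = [-800,  -  557, - 397, - 6, 556,735.39]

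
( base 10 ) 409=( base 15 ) 1C4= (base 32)CP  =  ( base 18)14d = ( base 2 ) 110011001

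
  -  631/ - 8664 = 631/8664=0.07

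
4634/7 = 662 = 662.00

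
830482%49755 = 34402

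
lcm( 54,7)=378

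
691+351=1042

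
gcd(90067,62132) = 1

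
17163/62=17163/62 = 276.82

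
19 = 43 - 24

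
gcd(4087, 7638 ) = 67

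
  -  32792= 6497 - 39289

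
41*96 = 3936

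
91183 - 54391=36792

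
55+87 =142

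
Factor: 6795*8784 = 59687280 = 2^4*3^4*5^1*61^1*151^1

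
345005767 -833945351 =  - 488939584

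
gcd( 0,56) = 56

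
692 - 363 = 329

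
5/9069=5/9069 =0.00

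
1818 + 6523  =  8341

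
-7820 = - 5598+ - 2222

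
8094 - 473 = 7621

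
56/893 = 56/893 = 0.06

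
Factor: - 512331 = - 3^1*170777^1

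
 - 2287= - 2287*1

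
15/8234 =15/8234=0.00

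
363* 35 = 12705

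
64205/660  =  12841/132 = 97.28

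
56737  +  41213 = 97950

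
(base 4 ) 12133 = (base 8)637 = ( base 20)10f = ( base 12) 2a7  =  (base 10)415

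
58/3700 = 29/1850 = 0.02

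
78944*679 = 53602976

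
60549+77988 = 138537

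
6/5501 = 6/5501 = 0.00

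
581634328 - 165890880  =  415743448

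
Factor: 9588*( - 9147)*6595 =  - 578390970420 = -  2^2*3^2 * 5^1  *17^1 * 47^1*1319^1*3049^1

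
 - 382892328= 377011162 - 759903490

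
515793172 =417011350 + 98781822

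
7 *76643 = 536501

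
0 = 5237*0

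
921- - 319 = 1240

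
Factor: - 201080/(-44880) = 2^ ( - 1)*3^( - 1 ) * 17^( - 1)*457^1 = 457/102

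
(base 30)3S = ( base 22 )58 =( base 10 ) 118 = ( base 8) 166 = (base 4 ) 1312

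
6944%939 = 371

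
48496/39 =1243 + 19/39 = 1243.49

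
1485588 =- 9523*( - 156) 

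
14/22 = 7/11 = 0.64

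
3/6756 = 1/2252 = 0.00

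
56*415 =23240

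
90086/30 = 45043/15  =  3002.87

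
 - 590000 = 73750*( - 8) 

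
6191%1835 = 686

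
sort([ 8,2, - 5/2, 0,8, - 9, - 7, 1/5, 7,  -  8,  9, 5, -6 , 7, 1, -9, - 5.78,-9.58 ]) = [ - 9.58, - 9,-9 ,-8, -7,-6, - 5.78, - 5/2, 0,1/5, 1, 2, 5,7,7,8,8,9 ]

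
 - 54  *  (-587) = 31698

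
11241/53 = 11241/53  =  212.09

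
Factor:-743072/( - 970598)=2^4*11^1*17^ (-1)*2111^1 * 28547^(-1) = 371536/485299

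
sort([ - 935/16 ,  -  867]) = [ - 867, - 935/16] 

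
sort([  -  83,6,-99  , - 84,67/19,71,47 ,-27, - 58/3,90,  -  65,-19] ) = [ - 99,-84,-83, - 65, - 27, - 58/3, - 19,67/19,6 , 47,  71,90] 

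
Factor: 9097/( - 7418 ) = - 2^( - 1)*  11^1*827^1 * 3709^( - 1)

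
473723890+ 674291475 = 1148015365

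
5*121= 605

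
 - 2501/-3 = 2501/3 = 833.67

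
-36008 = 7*( -5144) 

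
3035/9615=607/1923 = 0.32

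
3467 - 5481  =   - 2014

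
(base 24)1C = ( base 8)44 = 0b100100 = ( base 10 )36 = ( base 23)1D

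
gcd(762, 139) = 1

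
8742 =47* 186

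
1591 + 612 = 2203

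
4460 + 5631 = 10091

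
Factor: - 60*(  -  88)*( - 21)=  -  2^5*3^2*5^1 * 7^1*11^1  =  -110880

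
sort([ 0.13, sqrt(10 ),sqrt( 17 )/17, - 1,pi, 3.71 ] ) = [ - 1, 0.13,  sqrt (17)/17,pi,sqrt(10),3.71]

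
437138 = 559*782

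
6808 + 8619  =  15427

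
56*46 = 2576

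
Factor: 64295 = 5^1*7^1*11^1*167^1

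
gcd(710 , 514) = 2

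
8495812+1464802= 9960614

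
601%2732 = 601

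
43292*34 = 1471928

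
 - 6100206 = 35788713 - 41888919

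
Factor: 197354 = 2^1*101^1*977^1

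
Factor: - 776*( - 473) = 367048 = 2^3*11^1*43^1*97^1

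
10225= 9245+980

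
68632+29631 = 98263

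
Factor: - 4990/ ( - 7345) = 998/1469 = 2^1*13^( - 1 ) * 113^( - 1)*499^1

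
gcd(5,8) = 1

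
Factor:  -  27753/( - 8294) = 2^( - 1)*3^1* 13^(-1)*29^1 =87/26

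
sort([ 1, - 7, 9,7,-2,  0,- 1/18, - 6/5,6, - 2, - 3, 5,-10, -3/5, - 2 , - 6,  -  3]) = [ - 10, - 7, - 6, - 3, - 3, - 2 , - 2, - 2, - 6/5, - 3/5, - 1/18, 0, 1,5,6, 7,9] 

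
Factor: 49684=2^2*12421^1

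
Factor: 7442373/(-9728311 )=  -  3^1*29^ (  -  1 ) * 709^1*3499^1*  335459^(-1)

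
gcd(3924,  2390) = 2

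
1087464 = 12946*84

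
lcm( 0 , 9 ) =0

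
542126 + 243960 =786086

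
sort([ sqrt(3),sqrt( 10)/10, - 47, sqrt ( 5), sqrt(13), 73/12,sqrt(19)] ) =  [  -  47,  sqrt(10)/10, sqrt(3 ),sqrt (5 ),sqrt( 13), sqrt( 19), 73/12 ] 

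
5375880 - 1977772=3398108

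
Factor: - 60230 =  - 2^1*5^1*19^1 * 317^1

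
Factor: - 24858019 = -101^1*246119^1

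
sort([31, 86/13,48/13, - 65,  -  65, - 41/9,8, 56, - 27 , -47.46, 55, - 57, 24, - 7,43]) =[ - 65, - 65, - 57,  -  47.46, - 27,  -  7, - 41/9, 48/13,86/13, 8,24 , 31, 43,55, 56 ]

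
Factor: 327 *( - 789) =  - 258003=- 3^2*109^1 * 263^1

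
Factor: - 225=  - 3^2*5^2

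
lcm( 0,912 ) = 0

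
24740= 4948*5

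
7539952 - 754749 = 6785203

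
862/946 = 431/473 = 0.91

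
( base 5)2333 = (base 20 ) h3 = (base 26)D5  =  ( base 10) 343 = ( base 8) 527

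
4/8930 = 2/4465= 0.00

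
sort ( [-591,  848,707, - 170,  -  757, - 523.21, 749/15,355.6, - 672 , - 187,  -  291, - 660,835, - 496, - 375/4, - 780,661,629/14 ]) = [ -780, - 757, - 672, - 660,-591, - 523.21,  -  496, - 291 , - 187,-170, - 375/4,629/14,749/15,355.6, 661,707,835,848]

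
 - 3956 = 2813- 6769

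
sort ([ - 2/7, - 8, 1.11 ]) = [ - 8, - 2/7,1.11]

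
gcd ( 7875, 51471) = 63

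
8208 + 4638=12846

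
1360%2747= 1360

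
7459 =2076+5383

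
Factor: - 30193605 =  - 3^2 * 5^1*13^1*51613^1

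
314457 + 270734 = 585191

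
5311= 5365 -54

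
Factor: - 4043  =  -13^1 * 311^1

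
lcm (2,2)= 2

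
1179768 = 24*49157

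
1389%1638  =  1389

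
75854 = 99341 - 23487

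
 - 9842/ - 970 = 4921/485  =  10.15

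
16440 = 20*822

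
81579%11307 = 2430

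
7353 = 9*817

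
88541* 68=6020788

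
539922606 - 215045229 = 324877377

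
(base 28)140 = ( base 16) 380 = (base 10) 896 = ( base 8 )1600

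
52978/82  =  26489/41 = 646.07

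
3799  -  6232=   -  2433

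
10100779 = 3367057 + 6733722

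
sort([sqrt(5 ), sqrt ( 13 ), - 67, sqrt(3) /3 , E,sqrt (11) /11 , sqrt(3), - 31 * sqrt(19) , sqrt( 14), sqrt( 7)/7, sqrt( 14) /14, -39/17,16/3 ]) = [ - 31 * sqrt ( 19), - 67, - 39/17, sqrt( 14)/14, sqrt(11) /11, sqrt(7) /7,sqrt(3 ) /3,sqrt( 3 ), sqrt( 5), E, sqrt(13 ), sqrt( 14), 16/3]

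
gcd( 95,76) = 19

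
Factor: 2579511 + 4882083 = 7461594  =  2^1 * 3^2*7^1 * 59219^1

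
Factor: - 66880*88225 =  - 2^6*5^3*11^1*19^1 * 3529^1 = -  5900488000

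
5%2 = 1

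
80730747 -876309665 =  - 795578918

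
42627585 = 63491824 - 20864239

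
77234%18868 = 1762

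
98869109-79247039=19622070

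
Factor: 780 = 2^2*3^1*5^1*13^1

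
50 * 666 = 33300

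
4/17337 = 4/17337 = 0.00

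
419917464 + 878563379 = 1298480843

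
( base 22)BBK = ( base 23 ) ack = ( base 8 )12722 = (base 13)2709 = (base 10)5586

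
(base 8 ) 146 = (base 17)60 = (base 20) 52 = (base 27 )3l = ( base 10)102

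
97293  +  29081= 126374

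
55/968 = 5/88 = 0.06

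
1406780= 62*22690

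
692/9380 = 173/2345 = 0.07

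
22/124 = 11/62= 0.18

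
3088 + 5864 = 8952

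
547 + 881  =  1428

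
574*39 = 22386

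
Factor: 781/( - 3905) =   -  1/5 =-  5^(-1) 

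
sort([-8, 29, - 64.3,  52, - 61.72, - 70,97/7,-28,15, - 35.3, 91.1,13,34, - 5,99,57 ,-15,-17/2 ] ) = [ - 70, - 64.3, - 61.72,-35.3 ,-28, - 15, - 17/2, - 8, - 5,13, 97/7,15,29 , 34, 52, 57,91.1, 99] 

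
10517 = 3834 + 6683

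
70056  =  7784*9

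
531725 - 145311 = 386414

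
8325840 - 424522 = 7901318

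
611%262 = 87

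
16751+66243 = 82994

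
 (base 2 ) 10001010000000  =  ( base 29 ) aeg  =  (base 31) 95s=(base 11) 66aa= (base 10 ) 8832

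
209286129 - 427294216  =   - 218008087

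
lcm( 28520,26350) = 2424200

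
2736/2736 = 1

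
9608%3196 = 20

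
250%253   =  250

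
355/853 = 355/853 = 0.42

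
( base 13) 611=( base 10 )1028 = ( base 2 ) 10000000100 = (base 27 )1b2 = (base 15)488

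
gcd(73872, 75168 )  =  1296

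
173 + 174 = 347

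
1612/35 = 1612/35 = 46.06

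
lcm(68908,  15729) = 1447068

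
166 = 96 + 70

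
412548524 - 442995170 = -30446646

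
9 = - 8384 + 8393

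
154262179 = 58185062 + 96077117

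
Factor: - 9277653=  -  3^1 * 7^1*11^1 *40163^1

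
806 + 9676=10482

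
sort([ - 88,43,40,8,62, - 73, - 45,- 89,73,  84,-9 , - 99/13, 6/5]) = [  -  89,- 88,-73,- 45, - 9,  -  99/13, 6/5,8,40,43,62,73,84]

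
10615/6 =1769 +1/6=1769.17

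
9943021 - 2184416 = 7758605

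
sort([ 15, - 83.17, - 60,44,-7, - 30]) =[ - 83.17,-60, - 30,- 7, 15 , 44] 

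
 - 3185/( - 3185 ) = 1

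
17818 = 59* 302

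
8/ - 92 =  -1 + 21/23= -0.09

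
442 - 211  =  231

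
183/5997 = 61/1999 = 0.03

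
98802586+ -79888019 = 18914567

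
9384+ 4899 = 14283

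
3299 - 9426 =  - 6127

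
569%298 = 271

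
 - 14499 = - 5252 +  - 9247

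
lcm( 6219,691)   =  6219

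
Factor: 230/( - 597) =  - 2^1*3^ ( - 1) * 5^1*23^1*199^ ( - 1)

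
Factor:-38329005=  -3^1*5^1 * 11^1*13^1 * 107^1 * 167^1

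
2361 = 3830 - 1469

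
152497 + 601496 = 753993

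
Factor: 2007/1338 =2^( - 1 )*3^1 = 3/2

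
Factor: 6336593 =139^1*45587^1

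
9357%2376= 2229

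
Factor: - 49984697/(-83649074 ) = 2^( - 1 )*7^1*7140671^1*41824537^( - 1)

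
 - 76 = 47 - 123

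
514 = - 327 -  - 841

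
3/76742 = 3/76742= 0.00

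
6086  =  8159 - 2073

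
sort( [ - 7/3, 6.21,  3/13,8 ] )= [ - 7/3,3/13,  6.21,  8]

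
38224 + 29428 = 67652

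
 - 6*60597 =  - 363582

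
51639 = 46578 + 5061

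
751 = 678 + 73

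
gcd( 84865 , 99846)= 1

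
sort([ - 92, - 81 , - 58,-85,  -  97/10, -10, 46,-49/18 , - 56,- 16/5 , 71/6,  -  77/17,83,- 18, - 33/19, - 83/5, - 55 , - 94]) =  [ - 94 ,-92 , - 85 , - 81, - 58, - 56 , -55,-18 ,- 83/5, - 10, - 97/10  , - 77/17,-16/5,-49/18, - 33/19, 71/6, 46, 83]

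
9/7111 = 9/7111 = 0.00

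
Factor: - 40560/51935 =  - 624/799 = - 2^4 *3^1*13^1*17^(-1 )*47^( - 1 )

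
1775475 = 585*3035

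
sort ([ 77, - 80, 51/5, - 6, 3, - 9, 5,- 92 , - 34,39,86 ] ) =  [ - 92, - 80, - 34, - 9, - 6 , 3, 5,51/5,39,  77, 86]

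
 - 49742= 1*( - 49742 )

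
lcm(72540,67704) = 1015560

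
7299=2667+4632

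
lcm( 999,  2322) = 85914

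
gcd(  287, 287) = 287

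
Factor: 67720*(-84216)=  - 2^6*3^1*5^1*11^2*29^1*1693^1 = - 5703107520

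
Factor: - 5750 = -2^1*5^3*23^1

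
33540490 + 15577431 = 49117921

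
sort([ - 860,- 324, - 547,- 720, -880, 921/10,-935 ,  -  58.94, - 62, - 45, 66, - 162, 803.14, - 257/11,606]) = [ - 935, - 880, - 860,- 720 ,-547, - 324, - 162, - 62, -58.94 , - 45 , - 257/11,66,921/10,606, 803.14]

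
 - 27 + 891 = 864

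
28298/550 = 51+124/275 = 51.45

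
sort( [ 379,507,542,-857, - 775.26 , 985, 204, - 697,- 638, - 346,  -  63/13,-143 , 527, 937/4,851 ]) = [  -  857, -775.26,-697,-638,-346, - 143,-63/13 , 204, 937/4, 379 , 507,  527,542,  851,  985] 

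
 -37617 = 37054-74671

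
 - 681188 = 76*( - 8963)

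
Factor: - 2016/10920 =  - 12/65=- 2^2 *3^1*5^( - 1 ) * 13^( - 1) 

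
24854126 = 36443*682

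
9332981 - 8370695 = 962286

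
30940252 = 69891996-38951744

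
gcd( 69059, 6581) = 1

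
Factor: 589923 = 3^4*7283^1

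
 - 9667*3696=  - 35729232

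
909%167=74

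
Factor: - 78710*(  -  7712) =2^6*5^1*17^1 * 241^1*463^1 =607011520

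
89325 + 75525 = 164850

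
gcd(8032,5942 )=2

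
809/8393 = 809/8393 = 0.10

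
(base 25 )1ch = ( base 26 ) 1a6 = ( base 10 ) 942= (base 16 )3AE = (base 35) qw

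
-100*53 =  - 5300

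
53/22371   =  53/22371 = 0.00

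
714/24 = 29 + 3/4 = 29.75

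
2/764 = 1/382 = 0.00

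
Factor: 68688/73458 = 2^3 * 3^2*7^(  -  1 )*11^( - 1) = 72/77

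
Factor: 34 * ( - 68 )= - 2312 = -2^3*17^2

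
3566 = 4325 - 759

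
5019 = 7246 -2227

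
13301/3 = 4433 + 2/3 = 4433.67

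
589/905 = 589/905  =  0.65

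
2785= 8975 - 6190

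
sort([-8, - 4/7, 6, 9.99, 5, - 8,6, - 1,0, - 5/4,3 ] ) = [ - 8, - 8 ,-5/4, - 1,-4/7,0,  3, 5,6,6, 9.99 ] 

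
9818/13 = 9818/13= 755.23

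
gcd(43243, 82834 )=83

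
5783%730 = 673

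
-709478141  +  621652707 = -87825434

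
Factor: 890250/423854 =3^1*5^3* 1187^1*211927^( - 1)=445125/211927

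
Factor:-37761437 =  - 7^1*17^1*317323^1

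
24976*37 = 924112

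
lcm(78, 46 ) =1794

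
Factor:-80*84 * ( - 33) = 221760 = 2^6 * 3^2*5^1 * 7^1*11^1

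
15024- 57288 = -42264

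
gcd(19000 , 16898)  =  2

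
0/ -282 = 0/1= -0.00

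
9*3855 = 34695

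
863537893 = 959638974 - 96101081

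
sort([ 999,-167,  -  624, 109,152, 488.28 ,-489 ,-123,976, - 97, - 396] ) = [ - 624,-489,-396,  -  167 ,-123,-97, 109,152,488.28, 976, 999]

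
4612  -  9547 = -4935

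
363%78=51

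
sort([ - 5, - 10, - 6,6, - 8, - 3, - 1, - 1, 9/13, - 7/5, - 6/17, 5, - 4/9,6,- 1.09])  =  [ - 10 , - 8, -6,-5, - 3, - 7/5 , - 1.09  ,  -  1, - 1, - 4/9, - 6/17,9/13,5,6, 6 ]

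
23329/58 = 23329/58  =  402.22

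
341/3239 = 341/3239= 0.11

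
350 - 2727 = -2377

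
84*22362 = 1878408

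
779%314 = 151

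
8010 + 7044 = 15054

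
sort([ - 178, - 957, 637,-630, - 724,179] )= [ - 957,  -  724, - 630 , - 178, 179, 637]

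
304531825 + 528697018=833228843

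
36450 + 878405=914855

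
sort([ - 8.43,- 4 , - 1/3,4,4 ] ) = [-8.43,-4, - 1/3, 4, 4]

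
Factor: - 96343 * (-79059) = 7616781237 = 3^1*13^1*19^2*73^1 * 7411^1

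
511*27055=13825105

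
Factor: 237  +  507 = 2^3*3^1 * 31^1 =744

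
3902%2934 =968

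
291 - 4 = 287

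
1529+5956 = 7485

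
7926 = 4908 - - 3018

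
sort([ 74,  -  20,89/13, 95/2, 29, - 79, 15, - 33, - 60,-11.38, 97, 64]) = [ - 79, - 60, - 33, - 20, - 11.38, 89/13, 15 , 29,95/2, 64, 74,97 ] 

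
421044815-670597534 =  - 249552719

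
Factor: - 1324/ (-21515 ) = 2^2*5^(-1 )*13^(-1)= 4/65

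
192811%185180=7631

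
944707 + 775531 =1720238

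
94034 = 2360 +91674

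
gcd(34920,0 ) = 34920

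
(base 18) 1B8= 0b1000010010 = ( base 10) 530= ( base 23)101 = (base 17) 1E3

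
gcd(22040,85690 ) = 190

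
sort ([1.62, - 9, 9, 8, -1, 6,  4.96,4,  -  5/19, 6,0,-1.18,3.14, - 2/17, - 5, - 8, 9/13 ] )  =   [ - 9,-8, - 5, - 1.18, - 1, - 5/19, - 2/17, 0,  9/13, 1.62, 3.14, 4,  4.96,6,6, 8, 9]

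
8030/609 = 8030/609 = 13.19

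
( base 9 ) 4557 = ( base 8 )6455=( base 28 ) 48D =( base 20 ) 88D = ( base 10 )3373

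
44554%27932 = 16622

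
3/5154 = 1/1718 =0.00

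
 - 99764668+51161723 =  - 48602945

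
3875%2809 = 1066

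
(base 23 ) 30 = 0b1000101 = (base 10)69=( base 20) 39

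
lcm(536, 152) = 10184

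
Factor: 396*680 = 269280 = 2^5 *3^2 *5^1*  11^1*17^1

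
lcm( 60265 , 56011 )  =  4760935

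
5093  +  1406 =6499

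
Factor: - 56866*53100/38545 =- 2^3*3^2*5^1*13^( - 1 )*59^1*593^ ( -1)*28433^1 = -603916920/7709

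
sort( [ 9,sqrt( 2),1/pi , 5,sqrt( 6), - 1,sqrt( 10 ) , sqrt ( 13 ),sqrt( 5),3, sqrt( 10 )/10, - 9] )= [-9, - 1, sqrt(10 ) /10,1/pi,sqrt( 2),sqrt( 5),sqrt(6),3,sqrt(10),  sqrt (13),5, 9]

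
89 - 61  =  28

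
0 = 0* 8879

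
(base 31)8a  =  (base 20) CI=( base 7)516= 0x102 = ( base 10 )258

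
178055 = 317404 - 139349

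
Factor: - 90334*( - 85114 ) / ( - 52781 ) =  - 163589108/1123 = -2^2*31^2*1123^(-1 )*42557^1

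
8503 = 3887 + 4616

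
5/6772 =5/6772 =0.00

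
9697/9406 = 1  +  291/9406 = 1.03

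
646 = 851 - 205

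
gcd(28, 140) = 28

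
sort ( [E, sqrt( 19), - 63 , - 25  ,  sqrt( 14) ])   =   [ - 63, - 25, E  ,  sqrt(14 ), sqrt( 19 ) ]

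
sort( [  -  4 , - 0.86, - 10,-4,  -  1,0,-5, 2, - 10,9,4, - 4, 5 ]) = [-10,-10,- 5,-4, - 4, - 4,-1,  -  0.86, 0,2,  4, 5,9 ] 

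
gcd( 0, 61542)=61542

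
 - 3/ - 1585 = 3/1585 = 0.00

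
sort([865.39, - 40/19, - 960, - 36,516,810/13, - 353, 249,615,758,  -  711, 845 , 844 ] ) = [-960, - 711, - 353, - 36, -40/19, 810/13,249, 516,615,758,844,845,865.39] 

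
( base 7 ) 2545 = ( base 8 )1704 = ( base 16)3C4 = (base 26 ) 1B2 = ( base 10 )964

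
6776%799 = 384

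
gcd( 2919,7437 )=3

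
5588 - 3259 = 2329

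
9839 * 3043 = 29940077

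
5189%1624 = 317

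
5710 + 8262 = 13972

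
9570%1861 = 265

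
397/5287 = 397/5287 = 0.08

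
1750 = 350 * 5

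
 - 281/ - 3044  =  281/3044 = 0.09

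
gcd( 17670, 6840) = 570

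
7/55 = 7/55 = 0.13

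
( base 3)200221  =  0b111111111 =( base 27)IP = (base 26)JH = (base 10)511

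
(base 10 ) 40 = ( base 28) 1c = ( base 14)2C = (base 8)50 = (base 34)16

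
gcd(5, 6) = 1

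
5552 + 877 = 6429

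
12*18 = 216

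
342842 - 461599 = -118757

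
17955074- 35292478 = - 17337404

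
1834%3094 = 1834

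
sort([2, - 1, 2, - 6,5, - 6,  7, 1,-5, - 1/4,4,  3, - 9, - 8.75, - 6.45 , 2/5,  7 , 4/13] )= [ - 9, - 8.75, - 6.45, - 6,-6, - 5,-1, - 1/4,4/13 , 2/5 , 1,  2,  2, 3,4,5 , 7,7]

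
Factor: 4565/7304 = 2^( - 3)*5^1 = 5/8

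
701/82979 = 701/82979 = 0.01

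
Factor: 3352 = 2^3*419^1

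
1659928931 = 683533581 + 976395350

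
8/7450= 4/3725 =0.00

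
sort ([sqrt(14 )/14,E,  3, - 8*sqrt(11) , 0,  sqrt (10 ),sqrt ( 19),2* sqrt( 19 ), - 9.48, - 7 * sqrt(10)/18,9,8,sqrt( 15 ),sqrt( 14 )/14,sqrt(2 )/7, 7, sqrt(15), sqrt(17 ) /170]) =[ - 8*sqrt (11), - 9.48, - 7*sqrt (10)/18,0,sqrt(17 )/170, sqrt(2 )/7,sqrt( 14)/14,  sqrt( 14)/14,E,3,sqrt ( 10 ),sqrt (15),sqrt( 15), sqrt( 19 ),7,8,2*sqrt( 19 ),9 ]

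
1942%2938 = 1942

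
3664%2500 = 1164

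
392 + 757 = 1149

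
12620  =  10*1262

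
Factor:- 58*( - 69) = 2^1*3^1*23^1*29^1 = 4002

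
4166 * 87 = 362442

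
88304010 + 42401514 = 130705524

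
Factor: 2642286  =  2^1*3^1 *23^1*41^1*467^1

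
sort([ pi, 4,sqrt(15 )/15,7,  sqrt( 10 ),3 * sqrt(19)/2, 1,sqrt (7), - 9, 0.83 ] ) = [ - 9,sqrt (15)/15, 0.83, 1,sqrt (7), pi , sqrt( 10 ), 4,3*sqrt( 19 )/2,7 ]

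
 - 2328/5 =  - 466 + 2/5 = - 465.60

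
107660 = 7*15380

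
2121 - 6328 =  - 4207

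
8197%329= 301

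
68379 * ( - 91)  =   - 6222489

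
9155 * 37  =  338735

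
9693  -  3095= 6598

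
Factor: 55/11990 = 1/218 = 2^( - 1 )*109^( - 1)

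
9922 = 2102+7820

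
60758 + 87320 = 148078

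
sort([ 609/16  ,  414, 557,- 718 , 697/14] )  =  [ - 718, 609/16  ,  697/14,414,  557 ]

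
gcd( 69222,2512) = 2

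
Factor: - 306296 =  - 2^3*38287^1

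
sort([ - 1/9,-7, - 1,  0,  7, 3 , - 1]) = [ -7, - 1, - 1, - 1/9,0, 3,  7 ] 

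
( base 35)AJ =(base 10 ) 369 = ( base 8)561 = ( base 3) 111200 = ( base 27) di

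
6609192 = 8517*776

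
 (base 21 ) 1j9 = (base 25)18o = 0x351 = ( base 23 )1dl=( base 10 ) 849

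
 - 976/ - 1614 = 488/807 = 0.60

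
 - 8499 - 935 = -9434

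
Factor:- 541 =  - 541^1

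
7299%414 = 261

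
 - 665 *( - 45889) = 30516185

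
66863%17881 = 13220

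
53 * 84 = 4452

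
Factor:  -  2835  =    -  3^4 * 5^1 * 7^1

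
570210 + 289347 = 859557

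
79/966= 79/966 = 0.08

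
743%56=15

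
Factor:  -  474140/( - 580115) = 604/739 =2^2*151^1*739^(-1) 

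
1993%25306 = 1993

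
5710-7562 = - 1852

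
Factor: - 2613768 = -2^3*3^1*108907^1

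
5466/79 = 69+15/79 =69.19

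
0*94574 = 0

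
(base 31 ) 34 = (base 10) 97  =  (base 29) 3a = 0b1100001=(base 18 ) 57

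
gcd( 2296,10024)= 56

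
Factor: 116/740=5^( - 1 )*29^1*37^(- 1 ) = 29/185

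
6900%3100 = 700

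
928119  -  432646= 495473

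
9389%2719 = 1232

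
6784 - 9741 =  - 2957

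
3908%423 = 101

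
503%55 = 8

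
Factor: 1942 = 2^1*971^1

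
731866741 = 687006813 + 44859928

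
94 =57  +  37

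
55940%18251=1187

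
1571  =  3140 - 1569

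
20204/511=39+275/511 = 39.54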